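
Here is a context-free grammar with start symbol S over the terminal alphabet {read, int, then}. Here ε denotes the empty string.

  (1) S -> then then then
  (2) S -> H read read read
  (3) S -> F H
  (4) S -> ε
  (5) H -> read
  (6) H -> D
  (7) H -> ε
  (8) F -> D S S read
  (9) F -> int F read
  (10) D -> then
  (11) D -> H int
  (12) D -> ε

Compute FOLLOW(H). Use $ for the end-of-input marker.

FIRST(S) = {ε, int, read, then}  (via H read read read, F H)
FIRST(H) = {ε, int, read, then}  (via D)
FIRST(D) = {ε, int, read, then}  (via H int)
FIRST(F) = {int, read, then}  (via D S S read)
FOLLOW(S) includes $ since S is the start symbol.
FOLLOW(S): in F->D S S read (occurrence 1), S is followed by S read with FIRST {int, read, then}; in F->D S S read (occurrence 2), S is followed by read with FIRST {read}. Thus FOLLOW(S) = {$, int, read, then}.
FOLLOW(H): in S->H read read read, H is followed by read read read with FIRST {read}; in S->F H, the suffix after H is empty, so FOLLOW(H) ⊇ FOLLOW(S) = {$, int, read, then}; in D->H int, H is followed by int with FIRST {int}. Thus FOLLOW(H) = {$, int, read, then}.
FOLLOW(F): in S->F H, F is followed by H with FIRST {ε, int, read, then}; in S->F H, the suffix after F is nullable, so FOLLOW(F) ⊇ FOLLOW(S) = {$, int, read, then}; in F->int F read, F is followed by read with FIRST {read}. Thus FOLLOW(F) = {$, int, read, then}.
FOLLOW(D): in H->D, the suffix after D is empty, so FOLLOW(D) ⊇ FOLLOW(H) = {$, int, read, then}; in F->D S S read, D is followed by S S read with FIRST {int, read, then}. Thus FOLLOW(D) = {$, int, read, then}.

{$, int, read, then}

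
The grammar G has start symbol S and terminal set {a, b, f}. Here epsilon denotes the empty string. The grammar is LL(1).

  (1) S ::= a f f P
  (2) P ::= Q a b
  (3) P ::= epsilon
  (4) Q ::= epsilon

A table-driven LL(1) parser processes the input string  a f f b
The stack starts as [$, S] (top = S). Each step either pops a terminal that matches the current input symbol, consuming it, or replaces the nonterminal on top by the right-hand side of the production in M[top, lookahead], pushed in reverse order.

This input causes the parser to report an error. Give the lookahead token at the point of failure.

step 1: stack=$ S  input=a f f b $  — expand S ::= a f f P
step 2: stack=$ P f f a  input=a f f b $  — match a
step 3: stack=$ P f f  input=f f b $  — match f
step 4: stack=$ P f  input=f b $  — match f
step 5: stack=$ P  input=b $  — error: M[P, b] is empty

b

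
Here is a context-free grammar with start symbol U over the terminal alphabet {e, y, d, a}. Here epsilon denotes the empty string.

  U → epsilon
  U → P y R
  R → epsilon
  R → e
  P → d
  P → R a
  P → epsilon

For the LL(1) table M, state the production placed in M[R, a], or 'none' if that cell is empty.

R → epsilon

FIRST(R) = {epsilon, e}
FIRST(P) = {epsilon, a, d, e}  (via R a)
FIRST(U) = {epsilon, a, d, e, y}  (via P y R)
FOLLOW(U) includes $ since U is the start symbol.
FOLLOW(U): U appears on no right-hand side. Thus FOLLOW(U) = {$}.
FOLLOW(R): in U→P y R, the suffix after R is empty, so FOLLOW(R) ⊇ FOLLOW(U) = {$}; in P→R a, R is followed by a with FIRST {a}. Thus FOLLOW(R) = {$, a}.
For R → epsilon: FIRST(epsilon) = {epsilon}, so it goes in M[R, t] for t ∈ {}; since epsilon ∈ FIRST, also for every t ∈ FOLLOW(R) = {$, a}.
For R → e: FIRST(e) = {e}, so it goes in M[R, t] for t ∈ {e}.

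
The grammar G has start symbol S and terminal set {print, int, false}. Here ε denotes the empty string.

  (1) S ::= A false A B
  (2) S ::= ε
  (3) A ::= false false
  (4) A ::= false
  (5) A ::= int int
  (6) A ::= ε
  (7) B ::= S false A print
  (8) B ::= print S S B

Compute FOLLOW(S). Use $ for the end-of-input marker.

FIRST(A): from A::=false false we get {false}; from A::=false we get {false}; from A::=int int we get {int}; from A::=ε we get {ε}. So FIRST(A) = {ε, false, int}.
FIRST(S): from S::=A false A B we get {false, int}; from S::=ε we get {ε}. So FIRST(S) = {ε, false, int}.
FIRST(B): from B::=S false A print we get {false, int}; from B::=print S S B we get {print}. So FIRST(B) = {false, int, print}.
FOLLOW(S) includes $ since S is the start symbol.
FOLLOW(S): in B::=S false A print, S is followed by false A print with FIRST {false}; in B::=print S S B (occurrence 1), S is followed by S B with FIRST {false, int, print}; in B::=print S S B (occurrence 2), S is followed by B with FIRST {false, int, print}. Thus FOLLOW(S) = {$, false, int, print}.
FOLLOW(A): in S::=A false A B (occurrence 1), A is followed by false A B with FIRST {false}; in S::=A false A B (occurrence 2), A is followed by B with FIRST {false, int, print}; in B::=S false A print, A is followed by print with FIRST {print}. Thus FOLLOW(A) = {false, int, print}.
FOLLOW(B): in S::=A false A B, the suffix after B is empty, so FOLLOW(B) ⊇ FOLLOW(S) = {$, false, int, print}; in B::=print S S B, the suffix after B is empty (adds nothing new). Thus FOLLOW(B) = {$, false, int, print}.

{$, false, int, print}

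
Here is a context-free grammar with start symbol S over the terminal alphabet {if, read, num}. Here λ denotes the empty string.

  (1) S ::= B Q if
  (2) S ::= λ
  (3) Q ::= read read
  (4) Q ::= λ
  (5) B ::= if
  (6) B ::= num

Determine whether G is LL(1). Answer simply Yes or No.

Yes

FIRST(S) = {λ, if, num}
FIRST(Q) = {λ, read}
FIRST(B) = {if, num}
FOLLOW(S) = {$}
FOLLOW(Q) = {if}
FOLLOW(B) = {if, read}
Each cell of M receives at most one production.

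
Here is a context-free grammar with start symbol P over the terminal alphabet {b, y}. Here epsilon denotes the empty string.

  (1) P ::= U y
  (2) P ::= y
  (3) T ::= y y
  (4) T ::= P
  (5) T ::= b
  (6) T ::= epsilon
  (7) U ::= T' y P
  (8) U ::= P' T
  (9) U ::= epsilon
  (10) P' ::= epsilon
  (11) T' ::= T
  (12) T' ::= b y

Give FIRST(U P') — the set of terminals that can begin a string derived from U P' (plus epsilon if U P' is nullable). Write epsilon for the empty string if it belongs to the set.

{epsilon, b, y}

FIRST(P') = {epsilon}
FIRST(P) = {b, y}  (via U y)
FIRST(T) = {epsilon, b, y}  (via P)
FIRST(T') = {epsilon, b, y}  (via T)
FIRST(U) = {epsilon, b, y}  (via T' y P, P' T)
FIRST(U P'): take FIRST of each symbol in turn, carrying on past any symbol whose FIRST contains epsilon; result {epsilon, b, y}.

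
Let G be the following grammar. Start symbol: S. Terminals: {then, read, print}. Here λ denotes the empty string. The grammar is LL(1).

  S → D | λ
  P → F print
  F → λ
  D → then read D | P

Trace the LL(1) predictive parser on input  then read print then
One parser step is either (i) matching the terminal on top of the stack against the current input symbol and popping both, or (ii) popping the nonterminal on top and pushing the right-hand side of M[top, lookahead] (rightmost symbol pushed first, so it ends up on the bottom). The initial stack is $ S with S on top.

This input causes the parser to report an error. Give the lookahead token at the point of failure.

then

     Stack          Input                   Action
  1  $ S            then read print then $  expand S → D
  2  $ D            then read print then $  expand D → then read D
  3  $ D read then  then read print then $  match then
  4  $ D read       read print then $       match read
  5  $ D            print then $            expand D → P
  6  $ P            print then $            expand P → F print
  7  $ print F      print then $            expand F → λ
  8  $ print        print then $            match print
  9  $              then $                  error: stack empty but input remains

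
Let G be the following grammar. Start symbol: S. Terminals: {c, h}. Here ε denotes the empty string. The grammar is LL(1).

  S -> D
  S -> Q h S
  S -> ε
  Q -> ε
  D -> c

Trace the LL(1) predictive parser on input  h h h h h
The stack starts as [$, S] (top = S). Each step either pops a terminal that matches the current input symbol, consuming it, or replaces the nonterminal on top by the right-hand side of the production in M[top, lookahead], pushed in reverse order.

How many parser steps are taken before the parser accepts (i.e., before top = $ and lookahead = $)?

16

step 1: stack=$ S  input=h h h h h $  — expand S -> Q h S
step 2: stack=$ S h Q  input=h h h h h $  — expand Q -> ε
step 3: stack=$ S h  input=h h h h h $  — match h
step 4: stack=$ S  input=h h h h $  — expand S -> Q h S
step 5: stack=$ S h Q  input=h h h h $  — expand Q -> ε
step 6: stack=$ S h  input=h h h h $  — match h
step 7: stack=$ S  input=h h h $  — expand S -> Q h S
step 8: stack=$ S h Q  input=h h h $  — expand Q -> ε
step 9: stack=$ S h  input=h h h $  — match h
step 10: stack=$ S  input=h h $  — expand S -> Q h S
step 11: stack=$ S h Q  input=h h $  — expand Q -> ε
step 12: stack=$ S h  input=h h $  — match h
step 13: stack=$ S  input=h $  — expand S -> Q h S
step 14: stack=$ S h Q  input=h $  — expand Q -> ε
step 15: stack=$ S h  input=h $  — match h
step 16: stack=$ S  input=$  — expand S -> ε
Accept reached after 16 steps.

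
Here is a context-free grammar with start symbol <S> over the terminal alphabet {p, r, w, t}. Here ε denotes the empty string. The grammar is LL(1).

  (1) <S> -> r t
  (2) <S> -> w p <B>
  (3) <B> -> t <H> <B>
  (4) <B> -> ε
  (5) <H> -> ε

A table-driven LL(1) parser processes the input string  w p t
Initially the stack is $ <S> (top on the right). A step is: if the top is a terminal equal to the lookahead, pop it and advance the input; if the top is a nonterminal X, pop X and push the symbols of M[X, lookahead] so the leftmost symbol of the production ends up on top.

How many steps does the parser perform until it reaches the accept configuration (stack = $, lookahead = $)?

     Stack        Input    Action
  1  $ <S>        w p t $  expand <S> -> w p <B>
  2  $ <B> p w    w p t $  match w
  3  $ <B> p      p t $    match p
  4  $ <B>        t $      expand <B> -> t <H> <B>
  5  $ <B> <H> t  t $      match t
  6  $ <B> <H>    $        expand <H> -> ε
  7  $ <B>        $        expand <B> -> ε
Accept reached after 7 steps.

7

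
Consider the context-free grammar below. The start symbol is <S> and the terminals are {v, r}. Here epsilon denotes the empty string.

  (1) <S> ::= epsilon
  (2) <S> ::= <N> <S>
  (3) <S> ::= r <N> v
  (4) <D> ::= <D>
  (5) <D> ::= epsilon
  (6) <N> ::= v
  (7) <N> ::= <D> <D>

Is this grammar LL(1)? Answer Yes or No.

FIRST(<S>) = {epsilon, r, v}
FIRST(<D>) = {epsilon}
FIRST(<N>) = {epsilon, v}
FOLLOW(<S>) = {$}
FOLLOW(<D>) = {$, r, v}
FOLLOW(<N>) = {$, r, v}
Cell M[<D>, $] receives both <D> ::= <D> and <D> ::= epsilon — the grammar is not LL(1).

No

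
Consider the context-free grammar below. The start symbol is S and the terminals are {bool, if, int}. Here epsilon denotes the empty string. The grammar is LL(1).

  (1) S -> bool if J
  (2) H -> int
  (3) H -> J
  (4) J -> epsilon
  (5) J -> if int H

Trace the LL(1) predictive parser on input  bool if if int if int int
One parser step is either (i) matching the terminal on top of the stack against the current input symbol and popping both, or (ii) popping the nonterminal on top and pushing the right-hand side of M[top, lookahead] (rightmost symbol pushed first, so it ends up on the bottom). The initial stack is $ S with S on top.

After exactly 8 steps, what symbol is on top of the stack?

step 1: stack=$ S  input=bool if if int if int int $  — expand S -> bool if J
step 2: stack=$ J if bool  input=bool if if int if int int $  — match bool
step 3: stack=$ J if  input=if if int if int int $  — match if
step 4: stack=$ J  input=if int if int int $  — expand J -> if int H
step 5: stack=$ H int if  input=if int if int int $  — match if
step 6: stack=$ H int  input=int if int int $  — match int
step 7: stack=$ H  input=if int int $  — expand H -> J
step 8: stack=$ J  input=if int int $  — expand J -> if int H
Stack after step 8: $ H int if (top = if).

if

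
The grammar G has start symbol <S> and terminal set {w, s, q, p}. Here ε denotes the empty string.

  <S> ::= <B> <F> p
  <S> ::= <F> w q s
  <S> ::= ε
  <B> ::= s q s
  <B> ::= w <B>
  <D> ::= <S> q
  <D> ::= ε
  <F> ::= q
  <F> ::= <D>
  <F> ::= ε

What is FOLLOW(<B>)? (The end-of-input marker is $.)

{p, q, s, w}

FIRST(<B>): from <B>::=s q s we get {s}; from <B>::=w <B> we get {w}. So FIRST(<B>) = {s, w}.
FIRST(<S>): from <S>::=<B> <F> p we get {s, w}; from <S>::=<F> w q s we get {q, s, w}; from <S>::=ε we get {ε}. So FIRST(<S>) = {ε, q, s, w}.
FIRST(<D>): from <D>::=<S> q we get {q, s, w}; from <D>::=ε we get {ε}. So FIRST(<D>) = {ε, q, s, w}.
FIRST(<F>): from <F>::=q we get {q}; from <F>::=<D> we get {ε, q, s, w}; from <F>::=ε we get {ε}. So FIRST(<F>) = {ε, q, s, w}.
FOLLOW(<S>) includes $ since <S> is the start symbol.
FOLLOW(<S>): in <D>::=<S> q, <S> is followed by q with FIRST {q}. Thus FOLLOW(<S>) = {$, q}.
FOLLOW(<B>): in <S>::=<B> <F> p, <B> is followed by <F> p with FIRST {p, q, s, w}; in <B>::=w <B>, the suffix after <B> is empty (adds nothing new). Thus FOLLOW(<B>) = {p, q, s, w}.
FOLLOW(<F>): in <S>::=<B> <F> p, <F> is followed by p with FIRST {p}; in <S>::=<F> w q s, <F> is followed by w q s with FIRST {w}. Thus FOLLOW(<F>) = {p, w}.
FOLLOW(<D>): in <F>::=<D>, the suffix after <D> is empty, so FOLLOW(<D>) ⊇ FOLLOW(<F>) = {p, w}. Thus FOLLOW(<D>) = {p, w}.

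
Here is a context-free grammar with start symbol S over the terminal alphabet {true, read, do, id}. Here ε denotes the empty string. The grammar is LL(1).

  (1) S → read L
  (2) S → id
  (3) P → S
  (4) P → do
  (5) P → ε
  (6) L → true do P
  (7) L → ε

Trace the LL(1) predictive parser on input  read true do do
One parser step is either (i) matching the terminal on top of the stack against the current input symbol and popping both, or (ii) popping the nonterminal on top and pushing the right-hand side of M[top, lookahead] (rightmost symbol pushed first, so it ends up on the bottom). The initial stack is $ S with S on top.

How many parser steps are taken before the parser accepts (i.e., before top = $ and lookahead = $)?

7

     Stack        Input              Action
  1  $ S          read true do do $  expand S → read L
  2  $ L read     read true do do $  match read
  3  $ L          true do do $       expand L → true do P
  4  $ P do true  true do do $       match true
  5  $ P do       do do $            match do
  6  $ P          do $               expand P → do
  7  $ do         do $               match do
Accept reached after 7 steps.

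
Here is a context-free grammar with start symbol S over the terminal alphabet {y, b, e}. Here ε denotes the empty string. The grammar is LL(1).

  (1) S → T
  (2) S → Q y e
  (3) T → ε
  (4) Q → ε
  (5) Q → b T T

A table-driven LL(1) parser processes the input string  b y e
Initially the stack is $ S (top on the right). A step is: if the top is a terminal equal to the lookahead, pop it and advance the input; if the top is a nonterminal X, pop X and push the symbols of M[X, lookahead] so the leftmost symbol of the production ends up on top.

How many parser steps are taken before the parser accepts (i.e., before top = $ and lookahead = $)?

     Stack        Input    Action
  1  $ S          b y e $  expand S → Q y e
  2  $ e y Q      b y e $  expand Q → b T T
  3  $ e y T T b  b y e $  match b
  4  $ e y T T    y e $    expand T → ε
  5  $ e y T      y e $    expand T → ε
  6  $ e y        y e $    match y
  7  $ e          e $      match e
Accept reached after 7 steps.

7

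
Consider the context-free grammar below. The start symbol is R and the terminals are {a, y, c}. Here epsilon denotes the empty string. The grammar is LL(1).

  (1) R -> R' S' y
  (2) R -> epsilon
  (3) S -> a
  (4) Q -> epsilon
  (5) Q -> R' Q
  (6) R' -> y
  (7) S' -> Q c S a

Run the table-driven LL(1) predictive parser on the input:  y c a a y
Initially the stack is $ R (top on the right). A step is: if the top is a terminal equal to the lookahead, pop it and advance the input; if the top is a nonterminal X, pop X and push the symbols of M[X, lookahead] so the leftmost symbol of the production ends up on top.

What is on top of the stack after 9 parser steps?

step 1: stack=$ R  input=y c a a y $  — expand R -> R' S' y
step 2: stack=$ y S' R'  input=y c a a y $  — expand R' -> y
step 3: stack=$ y S' y  input=y c a a y $  — match y
step 4: stack=$ y S'  input=c a a y $  — expand S' -> Q c S a
step 5: stack=$ y a S c Q  input=c a a y $  — expand Q -> epsilon
step 6: stack=$ y a S c  input=c a a y $  — match c
step 7: stack=$ y a S  input=a a y $  — expand S -> a
step 8: stack=$ y a a  input=a a y $  — match a
step 9: stack=$ y a  input=a y $  — match a
Stack after step 9: $ y (top = y).

y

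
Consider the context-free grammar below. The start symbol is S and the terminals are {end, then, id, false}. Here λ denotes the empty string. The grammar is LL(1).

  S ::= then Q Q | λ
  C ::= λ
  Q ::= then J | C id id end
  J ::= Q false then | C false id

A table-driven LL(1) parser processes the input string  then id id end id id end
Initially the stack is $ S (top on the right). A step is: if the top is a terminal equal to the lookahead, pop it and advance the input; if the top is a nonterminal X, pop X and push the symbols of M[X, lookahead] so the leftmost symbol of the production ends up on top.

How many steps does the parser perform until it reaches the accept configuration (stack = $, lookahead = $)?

12

step 1: stack=$ S  input=then id id end id id end $  — expand S ::= then Q Q
step 2: stack=$ Q Q then  input=then id id end id id end $  — match then
step 3: stack=$ Q Q  input=id id end id id end $  — expand Q ::= C id id end
step 4: stack=$ Q end id id C  input=id id end id id end $  — expand C ::= λ
step 5: stack=$ Q end id id  input=id id end id id end $  — match id
step 6: stack=$ Q end id  input=id end id id end $  — match id
step 7: stack=$ Q end  input=end id id end $  — match end
step 8: stack=$ Q  input=id id end $  — expand Q ::= C id id end
step 9: stack=$ end id id C  input=id id end $  — expand C ::= λ
step 10: stack=$ end id id  input=id id end $  — match id
step 11: stack=$ end id  input=id end $  — match id
step 12: stack=$ end  input=end $  — match end
Accept reached after 12 steps.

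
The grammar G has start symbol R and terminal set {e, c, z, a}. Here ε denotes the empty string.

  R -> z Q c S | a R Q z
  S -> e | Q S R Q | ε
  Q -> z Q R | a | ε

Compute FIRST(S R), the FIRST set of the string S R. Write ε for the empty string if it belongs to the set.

{a, e, z}

FIRST(R): from R->z Q c S we get {z}; from R->a R Q z we get {a}. So FIRST(R) = {a, z}.
FIRST(Q): from Q->z Q R we get {z}; from Q->a we get {a}; from Q->ε we get {ε}. So FIRST(Q) = {ε, a, z}.
FIRST(S): from S->e we get {e}; from S->Q S R Q we get {a, e, z}; from S->ε we get {ε}. So FIRST(S) = {ε, a, e, z}.
FIRST(S R): take FIRST of each symbol in turn, carrying on past any symbol whose FIRST contains ε; result {a, e, z}.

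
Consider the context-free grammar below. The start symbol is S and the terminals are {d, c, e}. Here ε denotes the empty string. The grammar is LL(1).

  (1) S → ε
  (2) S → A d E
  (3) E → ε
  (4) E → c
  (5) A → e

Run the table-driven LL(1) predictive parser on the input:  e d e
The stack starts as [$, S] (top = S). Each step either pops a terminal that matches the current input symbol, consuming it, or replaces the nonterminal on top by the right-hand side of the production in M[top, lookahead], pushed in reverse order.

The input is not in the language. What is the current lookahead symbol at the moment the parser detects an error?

e

     Stack    Input    Action
  1  $ S      e d e $  expand S → A d E
  2  $ E d A  e d e $  expand A → e
  3  $ E d e  e d e $  match e
  4  $ E d    d e $    match d
  5  $ E      e $      error: M[E, e] is empty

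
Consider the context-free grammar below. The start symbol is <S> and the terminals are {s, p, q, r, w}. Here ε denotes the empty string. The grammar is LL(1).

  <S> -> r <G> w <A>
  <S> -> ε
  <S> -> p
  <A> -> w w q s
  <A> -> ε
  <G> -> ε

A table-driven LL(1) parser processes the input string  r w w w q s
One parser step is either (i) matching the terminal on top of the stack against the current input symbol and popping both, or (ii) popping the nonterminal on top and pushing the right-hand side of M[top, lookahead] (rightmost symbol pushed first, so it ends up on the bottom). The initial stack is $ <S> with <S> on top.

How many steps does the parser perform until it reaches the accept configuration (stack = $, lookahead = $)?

     Stack          Input          Action
  1  $ <S>          r w w w q s $  expand <S> -> r <G> w <A>
  2  $ <A> w <G> r  r w w w q s $  match r
  3  $ <A> w <G>    w w w q s $    expand <G> -> ε
  4  $ <A> w        w w w q s $    match w
  5  $ <A>          w w q s $      expand <A> -> w w q s
  6  $ s q w w      w w q s $      match w
  7  $ s q w        w q s $        match w
  8  $ s q          q s $          match q
  9  $ s            s $            match s
Accept reached after 9 steps.

9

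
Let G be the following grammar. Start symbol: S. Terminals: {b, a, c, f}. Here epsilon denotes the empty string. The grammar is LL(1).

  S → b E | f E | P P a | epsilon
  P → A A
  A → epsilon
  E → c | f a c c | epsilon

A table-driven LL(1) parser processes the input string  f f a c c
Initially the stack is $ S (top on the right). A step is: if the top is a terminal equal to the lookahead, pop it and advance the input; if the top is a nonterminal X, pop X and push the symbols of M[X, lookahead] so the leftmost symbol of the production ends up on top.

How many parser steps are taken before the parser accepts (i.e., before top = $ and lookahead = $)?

7

step 1: stack=$ S  input=f f a c c $  — expand S → f E
step 2: stack=$ E f  input=f f a c c $  — match f
step 3: stack=$ E  input=f a c c $  — expand E → f a c c
step 4: stack=$ c c a f  input=f a c c $  — match f
step 5: stack=$ c c a  input=a c c $  — match a
step 6: stack=$ c c  input=c c $  — match c
step 7: stack=$ c  input=c $  — match c
Accept reached after 7 steps.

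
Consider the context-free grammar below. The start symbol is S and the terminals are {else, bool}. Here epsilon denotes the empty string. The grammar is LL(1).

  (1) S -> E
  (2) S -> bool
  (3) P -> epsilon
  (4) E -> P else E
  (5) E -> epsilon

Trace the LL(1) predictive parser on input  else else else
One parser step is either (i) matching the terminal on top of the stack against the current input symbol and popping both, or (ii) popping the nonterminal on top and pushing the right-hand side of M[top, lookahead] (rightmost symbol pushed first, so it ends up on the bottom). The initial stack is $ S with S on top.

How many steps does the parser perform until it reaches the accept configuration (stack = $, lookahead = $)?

      Stack       Input             Action
   1  $ S         else else else $  expand S -> E
   2  $ E         else else else $  expand E -> P else E
   3  $ E else P  else else else $  expand P -> epsilon
   4  $ E else    else else else $  match else
   5  $ E         else else $       expand E -> P else E
   6  $ E else P  else else $       expand P -> epsilon
   7  $ E else    else else $       match else
   8  $ E         else $            expand E -> P else E
   9  $ E else P  else $            expand P -> epsilon
  10  $ E else    else $            match else
  11  $ E         $                 expand E -> epsilon
Accept reached after 11 steps.

11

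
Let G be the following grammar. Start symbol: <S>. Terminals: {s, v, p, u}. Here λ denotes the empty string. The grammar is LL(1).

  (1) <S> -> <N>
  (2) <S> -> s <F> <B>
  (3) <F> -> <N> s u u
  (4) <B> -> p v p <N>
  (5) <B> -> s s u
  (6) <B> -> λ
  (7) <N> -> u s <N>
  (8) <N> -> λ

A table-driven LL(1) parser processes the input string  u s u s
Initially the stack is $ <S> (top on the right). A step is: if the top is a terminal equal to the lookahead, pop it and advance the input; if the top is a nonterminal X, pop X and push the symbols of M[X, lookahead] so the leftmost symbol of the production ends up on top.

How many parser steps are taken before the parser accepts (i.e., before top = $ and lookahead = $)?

8

     Stack      Input      Action
  1  $ <S>      u s u s $  expand <S> -> <N>
  2  $ <N>      u s u s $  expand <N> -> u s <N>
  3  $ <N> s u  u s u s $  match u
  4  $ <N> s    s u s $    match s
  5  $ <N>      u s $      expand <N> -> u s <N>
  6  $ <N> s u  u s $      match u
  7  $ <N> s    s $        match s
  8  $ <N>      $          expand <N> -> λ
Accept reached after 8 steps.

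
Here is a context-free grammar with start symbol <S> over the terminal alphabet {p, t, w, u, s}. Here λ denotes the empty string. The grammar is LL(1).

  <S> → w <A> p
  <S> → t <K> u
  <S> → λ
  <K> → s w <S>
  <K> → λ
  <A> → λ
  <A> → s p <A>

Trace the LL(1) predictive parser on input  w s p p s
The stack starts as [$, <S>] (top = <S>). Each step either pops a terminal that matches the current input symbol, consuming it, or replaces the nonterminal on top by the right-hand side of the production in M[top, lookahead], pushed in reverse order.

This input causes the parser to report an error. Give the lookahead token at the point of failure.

s

     Stack        Input        Action
  1  $ <S>        w s p p s $  expand <S> → w <A> p
  2  $ p <A> w    w s p p s $  match w
  3  $ p <A>      s p p s $    expand <A> → s p <A>
  4  $ p <A> p s  s p p s $    match s
  5  $ p <A> p    p p s $      match p
  6  $ p <A>      p s $        expand <A> → λ
  7  $ p          p s $        match p
  8  $            s $          error: stack empty but input remains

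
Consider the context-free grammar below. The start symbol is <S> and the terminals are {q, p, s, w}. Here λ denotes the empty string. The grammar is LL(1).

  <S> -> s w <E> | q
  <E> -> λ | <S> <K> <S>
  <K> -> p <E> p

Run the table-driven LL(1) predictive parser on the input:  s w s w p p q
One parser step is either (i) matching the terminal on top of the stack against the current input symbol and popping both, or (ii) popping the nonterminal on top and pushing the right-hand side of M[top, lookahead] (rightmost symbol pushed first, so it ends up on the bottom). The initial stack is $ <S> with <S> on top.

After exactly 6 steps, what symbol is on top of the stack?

step 1: stack=$ <S>  input=s w s w p p q $  — expand <S> -> s w <E>
step 2: stack=$ <E> w s  input=s w s w p p q $  — match s
step 3: stack=$ <E> w  input=w s w p p q $  — match w
step 4: stack=$ <E>  input=s w p p q $  — expand <E> -> <S> <K> <S>
step 5: stack=$ <S> <K> <S>  input=s w p p q $  — expand <S> -> s w <E>
step 6: stack=$ <S> <K> <E> w s  input=s w p p q $  — match s
Stack after step 6: $ <S> <K> <E> w (top = w).

w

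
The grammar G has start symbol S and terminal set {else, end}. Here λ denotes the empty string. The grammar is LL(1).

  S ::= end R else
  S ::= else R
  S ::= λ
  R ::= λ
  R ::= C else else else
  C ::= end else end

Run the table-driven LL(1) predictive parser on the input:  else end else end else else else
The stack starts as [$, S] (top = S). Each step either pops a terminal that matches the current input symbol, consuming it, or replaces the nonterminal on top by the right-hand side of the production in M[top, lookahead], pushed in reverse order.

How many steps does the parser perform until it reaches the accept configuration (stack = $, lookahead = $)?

      Stack                          Input                               Action
   1  $ S                            else end else end else else else $  expand S ::= else R
   2  $ R else                       else end else end else else else $  match else
   3  $ R                            end else end else else else $       expand R ::= C else else else
   4  $ else else else C             end else end else else else $       expand C ::= end else end
   5  $ else else else end else end  end else end else else else $       match end
   6  $ else else else end else      else end else else else $           match else
   7  $ else else else end           end else else else $                match end
   8  $ else else else               else else else $                    match else
   9  $ else else                    else else $                         match else
  10  $ else                         else $                              match else
Accept reached after 10 steps.

10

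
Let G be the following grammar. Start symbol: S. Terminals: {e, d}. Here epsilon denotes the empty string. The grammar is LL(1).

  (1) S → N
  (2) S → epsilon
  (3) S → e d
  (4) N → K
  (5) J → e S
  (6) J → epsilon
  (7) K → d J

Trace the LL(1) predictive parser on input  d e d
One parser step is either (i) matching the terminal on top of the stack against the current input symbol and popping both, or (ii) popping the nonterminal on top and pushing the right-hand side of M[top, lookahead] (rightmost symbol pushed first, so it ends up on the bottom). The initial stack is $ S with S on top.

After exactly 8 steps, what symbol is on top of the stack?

K

     Stack  Input    Action
  1  $ S    d e d $  expand S → N
  2  $ N    d e d $  expand N → K
  3  $ K    d e d $  expand K → d J
  4  $ J d  d e d $  match d
  5  $ J    e d $    expand J → e S
  6  $ S e  e d $    match e
  7  $ S    d $      expand S → N
  8  $ N    d $      expand N → K
Stack after step 8: $ K (top = K).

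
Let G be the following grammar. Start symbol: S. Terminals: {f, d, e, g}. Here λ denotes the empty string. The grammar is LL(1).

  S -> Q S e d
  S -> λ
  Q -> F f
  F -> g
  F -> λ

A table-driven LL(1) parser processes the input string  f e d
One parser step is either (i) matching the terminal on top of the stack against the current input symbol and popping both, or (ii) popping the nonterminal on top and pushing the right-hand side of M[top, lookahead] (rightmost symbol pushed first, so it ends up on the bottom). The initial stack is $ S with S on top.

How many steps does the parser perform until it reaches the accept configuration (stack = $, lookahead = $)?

7

step 1: stack=$ S  input=f e d $  — expand S -> Q S e d
step 2: stack=$ d e S Q  input=f e d $  — expand Q -> F f
step 3: stack=$ d e S f F  input=f e d $  — expand F -> λ
step 4: stack=$ d e S f  input=f e d $  — match f
step 5: stack=$ d e S  input=e d $  — expand S -> λ
step 6: stack=$ d e  input=e d $  — match e
step 7: stack=$ d  input=d $  — match d
Accept reached after 7 steps.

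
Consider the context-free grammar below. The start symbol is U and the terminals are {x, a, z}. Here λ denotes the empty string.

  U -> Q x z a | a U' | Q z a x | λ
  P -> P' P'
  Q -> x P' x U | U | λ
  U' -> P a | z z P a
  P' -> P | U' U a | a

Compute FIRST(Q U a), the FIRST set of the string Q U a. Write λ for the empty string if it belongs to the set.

{a, x, z}

FIRST(U): from U->Q x z a we get {a, x, z}; from U->a U' we get {a}; from U->Q z a x we get {a, x, z}; from U->λ we get {λ}. So FIRST(U) = {λ, a, x, z}.
FIRST(Q): from Q->x P' x U we get {x}; from Q->U we get {λ, a, x, z}; from Q->λ we get {λ}. So FIRST(Q) = {λ, a, x, z}.
FIRST(P): from P->P' P' we get {a, z}. So FIRST(P) = {a, z}.
FIRST(U'): from U'->P a we get {a, z}; from U'->z z P a we get {z}. So FIRST(U') = {a, z}.
FIRST(P'): from P'->P we get {a, z}; from P'->U' U a we get {a, z}; from P'->a we get {a}. So FIRST(P') = {a, z}.
FIRST(Q U a): take FIRST of each symbol in turn, carrying on past any symbol whose FIRST contains λ; result {a, x, z}.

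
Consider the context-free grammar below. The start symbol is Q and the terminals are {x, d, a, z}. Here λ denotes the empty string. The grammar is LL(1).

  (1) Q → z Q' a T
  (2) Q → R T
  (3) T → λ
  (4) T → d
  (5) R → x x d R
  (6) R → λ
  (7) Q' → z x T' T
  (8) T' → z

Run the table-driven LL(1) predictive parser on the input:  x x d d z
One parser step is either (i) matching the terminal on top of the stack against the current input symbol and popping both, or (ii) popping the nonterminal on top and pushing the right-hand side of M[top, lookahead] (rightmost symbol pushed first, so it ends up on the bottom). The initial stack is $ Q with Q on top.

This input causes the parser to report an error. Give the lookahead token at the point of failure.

     Stack        Input        Action
  1  $ Q          x x d d z $  expand Q → R T
  2  $ T R        x x d d z $  expand R → x x d R
  3  $ T R d x x  x x d d z $  match x
  4  $ T R d x    x d d z $    match x
  5  $ T R d      d d z $      match d
  6  $ T R        d z $        expand R → λ
  7  $ T          d z $        expand T → d
  8  $ d          d z $        match d
  9  $            z $          error: stack empty but input remains

z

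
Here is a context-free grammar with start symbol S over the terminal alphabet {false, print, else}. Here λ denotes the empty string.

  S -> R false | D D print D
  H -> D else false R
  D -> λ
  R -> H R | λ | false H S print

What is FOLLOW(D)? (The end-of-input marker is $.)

{$, else, print}

FIRST(D): from D->λ we get {λ}. So FIRST(D) = {λ}.
FIRST(H): from H->D else false R we get {else}. So FIRST(H) = {else}.
FIRST(R): from R->H R we get {else}; from R->λ we get {λ}; from R->false H S print we get {false}. So FIRST(R) = {λ, else, false}.
FIRST(S): from S->R false we get {else, false}; from S->D D print D we get {print}. So FIRST(S) = {else, false, print}.
FOLLOW(S) includes $ since S is the start symbol.
FOLLOW(S): in R->false H S print, S is followed by print with FIRST {print}. Thus FOLLOW(S) = {$, print}.
FOLLOW(D): in S->D D print D (occurrence 1), D is followed by D print D with FIRST {print}; in S->D D print D (occurrence 2), D is followed by print D with FIRST {print}; in S->D D print D (occurrence 3), the suffix after D is empty, so FOLLOW(D) ⊇ FOLLOW(S) = {$, print}; in H->D else false R, D is followed by else false R with FIRST {else}. Thus FOLLOW(D) = {$, else, print}.
FOLLOW(H): in R->H R, H is followed by R with FIRST {λ, else, false}; in R->H R, the suffix after H is nullable, so FOLLOW(H) ⊇ FOLLOW(R) = {else, false, print}; in R->false H S print, H is followed by S print with FIRST {else, false, print}. Thus FOLLOW(H) = {else, false, print}.
FOLLOW(R): in S->R false, R is followed by false with FIRST {false}; in H->D else false R, the suffix after R is empty, so FOLLOW(R) ⊇ FOLLOW(H) = {else, false, print}; in R->H R, the suffix after R is empty (adds nothing new). Thus FOLLOW(R) = {else, false, print}.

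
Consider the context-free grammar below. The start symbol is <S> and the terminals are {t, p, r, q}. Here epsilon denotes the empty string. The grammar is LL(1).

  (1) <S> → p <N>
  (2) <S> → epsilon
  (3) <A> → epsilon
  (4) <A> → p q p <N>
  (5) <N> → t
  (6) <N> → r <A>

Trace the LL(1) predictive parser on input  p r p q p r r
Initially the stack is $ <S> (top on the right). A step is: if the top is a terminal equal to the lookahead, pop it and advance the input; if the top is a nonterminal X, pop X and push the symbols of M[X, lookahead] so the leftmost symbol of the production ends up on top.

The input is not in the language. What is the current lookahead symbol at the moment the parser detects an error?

step 1: stack=$ <S>  input=p r p q p r r $  — expand <S> → p <N>
step 2: stack=$ <N> p  input=p r p q p r r $  — match p
step 3: stack=$ <N>  input=r p q p r r $  — expand <N> → r <A>
step 4: stack=$ <A> r  input=r p q p r r $  — match r
step 5: stack=$ <A>  input=p q p r r $  — expand <A> → p q p <N>
step 6: stack=$ <N> p q p  input=p q p r r $  — match p
step 7: stack=$ <N> p q  input=q p r r $  — match q
step 8: stack=$ <N> p  input=p r r $  — match p
step 9: stack=$ <N>  input=r r $  — expand <N> → r <A>
step 10: stack=$ <A> r  input=r r $  — match r
step 11: stack=$ <A>  input=r $  — error: M[<A>, r] is empty

r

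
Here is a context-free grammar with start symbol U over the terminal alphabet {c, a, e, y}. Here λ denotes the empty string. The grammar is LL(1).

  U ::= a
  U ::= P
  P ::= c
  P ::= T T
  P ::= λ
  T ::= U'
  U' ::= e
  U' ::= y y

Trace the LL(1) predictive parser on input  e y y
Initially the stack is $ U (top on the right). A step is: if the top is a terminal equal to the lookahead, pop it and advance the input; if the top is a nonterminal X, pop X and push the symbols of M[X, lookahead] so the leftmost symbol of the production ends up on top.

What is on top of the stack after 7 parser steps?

     Stack   Input    Action
  1  $ U     e y y $  expand U ::= P
  2  $ P     e y y $  expand P ::= T T
  3  $ T T   e y y $  expand T ::= U'
  4  $ T U'  e y y $  expand U' ::= e
  5  $ T e   e y y $  match e
  6  $ T     y y $    expand T ::= U'
  7  $ U'    y y $    expand U' ::= y y
Stack after step 7: $ y y (top = y).

y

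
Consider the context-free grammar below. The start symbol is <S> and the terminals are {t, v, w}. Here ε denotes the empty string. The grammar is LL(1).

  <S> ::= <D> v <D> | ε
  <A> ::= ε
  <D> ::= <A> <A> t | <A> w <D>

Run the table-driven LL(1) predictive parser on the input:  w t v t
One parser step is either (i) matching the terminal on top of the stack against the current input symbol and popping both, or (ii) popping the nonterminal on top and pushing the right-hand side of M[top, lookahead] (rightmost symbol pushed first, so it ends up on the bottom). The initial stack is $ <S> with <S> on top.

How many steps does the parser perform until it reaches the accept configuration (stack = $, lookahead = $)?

13

step 1: stack=$ <S>  input=w t v t $  — expand <S> ::= <D> v <D>
step 2: stack=$ <D> v <D>  input=w t v t $  — expand <D> ::= <A> w <D>
step 3: stack=$ <D> v <D> w <A>  input=w t v t $  — expand <A> ::= ε
step 4: stack=$ <D> v <D> w  input=w t v t $  — match w
step 5: stack=$ <D> v <D>  input=t v t $  — expand <D> ::= <A> <A> t
step 6: stack=$ <D> v t <A> <A>  input=t v t $  — expand <A> ::= ε
step 7: stack=$ <D> v t <A>  input=t v t $  — expand <A> ::= ε
step 8: stack=$ <D> v t  input=t v t $  — match t
step 9: stack=$ <D> v  input=v t $  — match v
step 10: stack=$ <D>  input=t $  — expand <D> ::= <A> <A> t
step 11: stack=$ t <A> <A>  input=t $  — expand <A> ::= ε
step 12: stack=$ t <A>  input=t $  — expand <A> ::= ε
step 13: stack=$ t  input=t $  — match t
Accept reached after 13 steps.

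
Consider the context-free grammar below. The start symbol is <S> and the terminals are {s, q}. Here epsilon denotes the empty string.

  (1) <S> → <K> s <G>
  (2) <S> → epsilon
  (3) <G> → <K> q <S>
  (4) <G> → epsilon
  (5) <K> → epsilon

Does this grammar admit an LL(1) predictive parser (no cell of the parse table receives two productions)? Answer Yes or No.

FIRST(<S>) = {epsilon, s}
FIRST(<G>) = {epsilon, q}
FIRST(<K>) = {epsilon}
FOLLOW(<S>) = {$}
FOLLOW(<G>) = {$}
FOLLOW(<K>) = {q, s}
Each cell of M receives at most one production.

Yes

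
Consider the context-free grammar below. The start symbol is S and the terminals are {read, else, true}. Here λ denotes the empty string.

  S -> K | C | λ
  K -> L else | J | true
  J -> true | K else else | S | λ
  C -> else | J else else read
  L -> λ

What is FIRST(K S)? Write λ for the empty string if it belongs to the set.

FIRST(L): from L->λ we get {λ}. So FIRST(L) = {λ}.
FIRST(S): from S->K we get {λ, else, true}; from S->C we get {else, true}; from S->λ we get {λ}. So FIRST(S) = {λ, else, true}.
FIRST(K): from K->L else we get {else}; from K->J we get {λ, else, true}; from K->true we get {true}. So FIRST(K) = {λ, else, true}.
FIRST(J): from J->true we get {true}; from J->K else else we get {else, true}; from J->S we get {λ, else, true}; from J->λ we get {λ}. So FIRST(J) = {λ, else, true}.
FIRST(C): from C->else we get {else}; from C->J else else read we get {else, true}. So FIRST(C) = {else, true}.
FIRST(K S): take FIRST of each symbol in turn, carrying on past any symbol whose FIRST contains λ; result {λ, else, true}.

{λ, else, true}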